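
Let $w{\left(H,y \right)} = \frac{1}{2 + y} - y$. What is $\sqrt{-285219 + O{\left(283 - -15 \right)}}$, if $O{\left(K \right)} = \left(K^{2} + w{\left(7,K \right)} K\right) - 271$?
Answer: $\frac{i \sqrt{256940106}}{30} \approx 534.31 i$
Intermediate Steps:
$O{\left(K \right)} = -271 + K^{2} + \frac{K \left(1 - K^{2} - 2 K\right)}{2 + K}$ ($O{\left(K \right)} = \left(K^{2} + \frac{1 - K^{2} - 2 K}{2 + K} K\right) - 271 = \left(K^{2} + \frac{K \left(1 - K^{2} - 2 K\right)}{2 + K}\right) - 271 = -271 + K^{2} + \frac{K \left(1 - K^{2} - 2 K\right)}{2 + K}$)
$\sqrt{-285219 + O{\left(283 - -15 \right)}} = \sqrt{-285219 + \frac{2 \left(-271 - 135 \left(283 - -15\right)\right)}{2 + \left(283 - -15\right)}} = \sqrt{-285219 + \frac{2 \left(-271 - 135 \left(283 + 15\right)\right)}{2 + \left(283 + 15\right)}} = \sqrt{-285219 + \frac{2 \left(-271 - 40230\right)}{2 + 298}} = \sqrt{-285219 + \frac{2 \left(-271 - 40230\right)}{300}} = \sqrt{-285219 + 2 \cdot \frac{1}{300} \left(-40501\right)} = \sqrt{-285219 - \frac{40501}{150}} = \sqrt{- \frac{42823351}{150}} = \frac{i \sqrt{256940106}}{30}$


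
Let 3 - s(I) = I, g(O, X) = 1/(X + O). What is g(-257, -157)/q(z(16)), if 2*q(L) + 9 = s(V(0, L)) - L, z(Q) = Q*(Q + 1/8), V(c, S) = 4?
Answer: 1/55476 ≈ 1.8026e-5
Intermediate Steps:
g(O, X) = 1/(O + X)
s(I) = 3 - I
z(Q) = Q*(⅛ + Q) (z(Q) = Q*(Q + ⅛) = Q*(⅛ + Q))
q(L) = -5 - L/2 (q(L) = -9/2 + ((3 - 1*4) - L)/2 = -9/2 + ((3 - 4) - L)/2 = -9/2 + (-1 - L)/2 = -9/2 + (-½ - L/2) = -5 - L/2)
g(-257, -157)/q(z(16)) = 1/((-257 - 157)*(-5 - 8*(⅛ + 16))) = 1/((-414)*(-5 - 8*129/8)) = -1/(414*(-5 - ½*258)) = -1/(414*(-5 - 129)) = -1/414/(-134) = -1/414*(-1/134) = 1/55476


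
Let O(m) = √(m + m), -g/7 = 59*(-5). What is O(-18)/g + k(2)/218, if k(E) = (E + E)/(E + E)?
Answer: 1/218 + 6*I/2065 ≈ 0.0045872 + 0.0029056*I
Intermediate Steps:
k(E) = 1 (k(E) = (2*E)/((2*E)) = (2*E)*(1/(2*E)) = 1)
g = 2065 (g = -413*(-5) = -7*(-295) = 2065)
O(m) = √2*√m (O(m) = √(2*m) = √2*√m)
O(-18)/g + k(2)/218 = (√2*√(-18))/2065 + 1/218 = (√2*(3*I*√2))*(1/2065) + 1*(1/218) = (6*I)*(1/2065) + 1/218 = 6*I/2065 + 1/218 = 1/218 + 6*I/2065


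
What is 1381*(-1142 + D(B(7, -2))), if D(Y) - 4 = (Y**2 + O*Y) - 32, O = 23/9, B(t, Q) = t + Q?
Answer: -14072390/9 ≈ -1.5636e+6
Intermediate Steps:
B(t, Q) = Q + t
O = 23/9 (O = 23*(1/9) = 23/9 ≈ 2.5556)
D(Y) = -28 + Y**2 + 23*Y/9 (D(Y) = 4 + ((Y**2 + 23*Y/9) - 32) = 4 + (-32 + Y**2 + 23*Y/9) = -28 + Y**2 + 23*Y/9)
1381*(-1142 + D(B(7, -2))) = 1381*(-1142 + (-28 + (-2 + 7)**2 + 23*(-2 + 7)/9)) = 1381*(-1142 + (-28 + 5**2 + (23/9)*5)) = 1381*(-1142 + (-28 + 25 + 115/9)) = 1381*(-1142 + 88/9) = 1381*(-10190/9) = -14072390/9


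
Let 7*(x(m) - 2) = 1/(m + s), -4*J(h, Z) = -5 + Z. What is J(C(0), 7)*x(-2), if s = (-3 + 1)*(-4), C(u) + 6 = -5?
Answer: -85/84 ≈ -1.0119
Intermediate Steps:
C(u) = -11 (C(u) = -6 - 5 = -11)
J(h, Z) = 5/4 - Z/4 (J(h, Z) = -(-5 + Z)/4 = 5/4 - Z/4)
s = 8 (s = -2*(-4) = 8)
x(m) = 2 + 1/(7*(8 + m)) (x(m) = 2 + 1/(7*(m + 8)) = 2 + 1/(7*(8 + m)))
J(C(0), 7)*x(-2) = (5/4 - ¼*7)*((113 + 14*(-2))/(7*(8 - 2))) = (5/4 - 7/4)*((⅐)*(113 - 28)/6) = -85/(14*6) = -½*85/42 = -85/84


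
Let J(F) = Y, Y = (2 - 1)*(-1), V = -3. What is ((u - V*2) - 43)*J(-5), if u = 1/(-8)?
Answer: 297/8 ≈ 37.125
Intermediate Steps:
Y = -1 (Y = 1*(-1) = -1)
J(F) = -1
u = -1/8 ≈ -0.12500
((u - V*2) - 43)*J(-5) = ((-1/8 - (-3)*2) - 43)*(-1) = ((-1/8 - 1*(-6)) - 43)*(-1) = ((-1/8 + 6) - 43)*(-1) = (47/8 - 43)*(-1) = -297/8*(-1) = 297/8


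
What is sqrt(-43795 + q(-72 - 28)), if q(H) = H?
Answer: I*sqrt(43895) ≈ 209.51*I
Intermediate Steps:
sqrt(-43795 + q(-72 - 28)) = sqrt(-43795 + (-72 - 28)) = sqrt(-43795 - 100) = sqrt(-43895) = I*sqrt(43895)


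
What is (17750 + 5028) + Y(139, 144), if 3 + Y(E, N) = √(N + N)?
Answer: 22775 + 12*√2 ≈ 22792.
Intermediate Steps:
Y(E, N) = -3 + √2*√N (Y(E, N) = -3 + √(N + N) = -3 + √(2*N) = -3 + √2*√N)
(17750 + 5028) + Y(139, 144) = (17750 + 5028) + (-3 + √2*√144) = 22778 + (-3 + √2*12) = 22778 + (-3 + 12*√2) = 22775 + 12*√2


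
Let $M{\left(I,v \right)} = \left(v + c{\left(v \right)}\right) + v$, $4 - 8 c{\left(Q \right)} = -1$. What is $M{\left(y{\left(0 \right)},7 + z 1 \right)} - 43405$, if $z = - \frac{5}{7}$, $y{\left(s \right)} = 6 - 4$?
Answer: $- \frac{2429941}{56} \approx -43392.0$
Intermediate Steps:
$c{\left(Q \right)} = \frac{5}{8}$ ($c{\left(Q \right)} = \frac{1}{2} - - \frac{1}{8} = \frac{1}{2} + \frac{1}{8} = \frac{5}{8}$)
$y{\left(s \right)} = 2$
$z = - \frac{5}{7}$ ($z = \left(-5\right) \frac{1}{7} = - \frac{5}{7} \approx -0.71429$)
$M{\left(I,v \right)} = \frac{5}{8} + 2 v$ ($M{\left(I,v \right)} = \left(v + \frac{5}{8}\right) + v = \left(\frac{5}{8} + v\right) + v = \frac{5}{8} + 2 v$)
$M{\left(y{\left(0 \right)},7 + z 1 \right)} - 43405 = \left(\frac{5}{8} + 2 \left(7 - \frac{5}{7}\right)\right) - 43405 = \left(\frac{5}{8} + 2 \cdot \frac{44}{7}\right) - 43405 = \left(\frac{5}{8} + \frac{88}{7}\right) - 43405 = \frac{739}{56} - 43405 = - \frac{2429941}{56}$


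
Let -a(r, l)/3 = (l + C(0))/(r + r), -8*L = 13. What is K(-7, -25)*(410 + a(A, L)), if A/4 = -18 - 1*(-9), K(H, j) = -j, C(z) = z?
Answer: 1967675/192 ≈ 10248.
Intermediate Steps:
L = -13/8 (L = -1/8*13 = -13/8 ≈ -1.6250)
A = -36 (A = 4*(-18 - 1*(-9)) = 4*(-18 + 9) = 4*(-9) = -36)
a(r, l) = -3*l/(2*r) (a(r, l) = -3*(l + 0)/(r + r) = -3*l/(2*r))
K(-7, -25)*(410 + a(A, L)) = (-1*(-25))*(410 - 3/2*(-13/8)/(-36)) = 25*(410 - 3/2*(-13/8)*(-1/36)) = 25*(410 - 13/192) = 25*(78707/192) = 1967675/192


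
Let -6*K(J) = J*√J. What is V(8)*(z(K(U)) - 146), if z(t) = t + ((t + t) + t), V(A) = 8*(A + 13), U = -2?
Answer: -24528 + 224*I*√2 ≈ -24528.0 + 316.78*I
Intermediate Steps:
K(J) = -J^(3/2)/6 (K(J) = -J*√J/6 = -J^(3/2)/6)
V(A) = 104 + 8*A (V(A) = 8*(13 + A) = 104 + 8*A)
z(t) = 4*t (z(t) = t + (2*t + t) = t + 3*t = 4*t)
V(8)*(z(K(U)) - 146) = (104 + 8*8)*(4*(-(-1)*I*√2/3) - 146) = (104 + 64)*(4*(-(-1)*I*√2/3) - 146) = 168*(4*(I*√2/3) - 146) = 168*(4*I*√2/3 - 146) = 168*(-146 + 4*I*√2/3) = -24528 + 224*I*√2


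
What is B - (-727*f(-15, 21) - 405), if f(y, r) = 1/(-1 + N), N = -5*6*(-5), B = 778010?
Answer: 115984562/149 ≈ 7.7842e+5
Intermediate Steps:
N = 150 (N = -30*(-5) = 150)
f(y, r) = 1/149 (f(y, r) = 1/(-1 + 150) = 1/149)
B - (-727*f(-15, 21) - 405) = 778010 - (-727*1/149 - 405) = 778010 - (-727/149 - 405) = 778010 - 1*(-61072/149) = 778010 + 61072/149 = 115984562/149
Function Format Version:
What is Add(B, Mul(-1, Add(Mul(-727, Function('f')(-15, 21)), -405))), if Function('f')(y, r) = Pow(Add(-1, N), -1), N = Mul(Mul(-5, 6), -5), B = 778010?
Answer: Rational(115984562, 149) ≈ 7.7842e+5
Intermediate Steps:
N = 150 (N = Mul(-30, -5) = 150)
Function('f')(y, r) = Rational(1, 149) (Function('f')(y, r) = Pow(Add(-1, 150), -1) = Pow(149, -1) = Rational(1, 149))
Add(B, Mul(-1, Add(Mul(-727, Function('f')(-15, 21)), -405))) = Add(778010, Mul(-1, Add(Mul(-727, Rational(1, 149)), -405))) = Add(778010, Mul(-1, Add(Rational(-727, 149), -405))) = Add(778010, Mul(-1, Rational(-61072, 149))) = Add(778010, Rational(61072, 149)) = Rational(115984562, 149)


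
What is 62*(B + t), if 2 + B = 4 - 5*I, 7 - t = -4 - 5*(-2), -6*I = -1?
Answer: 403/3 ≈ 134.33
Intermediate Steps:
I = 1/6 (I = -1/6*(-1) = 1/6 ≈ 0.16667)
t = 1 (t = 7 - (-4 - 5*(-2)) = 7 - (-4 + 10) = 7 - 1*6 = 7 - 6 = 1)
B = 7/6 (B = -2 + (4 - 5*1/6) = -2 + (4 - 5/6) = -2 + 19/6 = 7/6 ≈ 1.1667)
62*(B + t) = 62*(7/6 + 1) = 62*(13/6) = 403/3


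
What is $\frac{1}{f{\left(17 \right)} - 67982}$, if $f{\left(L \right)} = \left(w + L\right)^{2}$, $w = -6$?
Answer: $- \frac{1}{67861} \approx -1.4736 \cdot 10^{-5}$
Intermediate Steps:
$f{\left(L \right)} = \left(-6 + L\right)^{2}$
$\frac{1}{f{\left(17 \right)} - 67982} = \frac{1}{\left(-6 + 17\right)^{2} - 67982} = \frac{1}{11^{2} - 67982} = \frac{1}{121 - 67982} = \frac{1}{-67861} = - \frac{1}{67861}$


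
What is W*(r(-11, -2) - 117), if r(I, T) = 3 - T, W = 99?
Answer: -11088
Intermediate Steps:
W*(r(-11, -2) - 117) = 99*((3 - 1*(-2)) - 117) = 99*((3 + 2) - 117) = 99*(5 - 117) = 99*(-112) = -11088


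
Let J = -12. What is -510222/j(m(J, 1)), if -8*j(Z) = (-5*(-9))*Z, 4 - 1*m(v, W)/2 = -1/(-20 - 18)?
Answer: 25851248/2265 ≈ 11413.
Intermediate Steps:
m(v, W) = 151/19 (m(v, W) = 8 - (-2)/(-20 - 18) = 8 - (-2)/(-38) = 8 - (-2)*(-1)/38 = 8 - 2*1/38 = 8 - 1/19 = 151/19)
j(Z) = -45*Z/8 (j(Z) = -(-5*(-9))*Z/8 = -45*Z/8)
-510222/j(m(J, 1)) = -510222/((-45/8*151/19)) = -510222/(-6795/152) = -510222*(-152/6795) = 25851248/2265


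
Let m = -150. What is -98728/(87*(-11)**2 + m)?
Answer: -98728/10377 ≈ -9.5141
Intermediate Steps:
-98728/(87*(-11)**2 + m) = -98728/(87*(-11)**2 - 150) = -98728/(87*121 - 150) = -98728/(10527 - 150) = -98728/10377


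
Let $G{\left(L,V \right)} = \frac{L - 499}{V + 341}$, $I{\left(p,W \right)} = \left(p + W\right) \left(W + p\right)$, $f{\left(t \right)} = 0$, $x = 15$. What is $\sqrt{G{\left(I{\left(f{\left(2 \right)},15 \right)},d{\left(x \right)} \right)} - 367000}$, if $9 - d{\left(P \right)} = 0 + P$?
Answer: $\frac{3 i \sqrt{4576296310}}{335} \approx 605.81 i$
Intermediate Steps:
$I{\left(p,W \right)} = \left(W + p\right)^{2}$ ($I{\left(p,W \right)} = \left(W + p\right) \left(W + p\right) = \left(W + p\right)^{2}$)
$d{\left(P \right)} = 9 - P$ ($d{\left(P \right)} = 9 - \left(0 + P\right) = 9 - P$)
$G{\left(L,V \right)} = \frac{-499 + L}{341 + V}$
$\sqrt{G{\left(I{\left(f{\left(2 \right)},15 \right)},d{\left(x \right)} \right)} - 367000} = \sqrt{\frac{-499 + \left(15 + 0\right)^{2}}{341 + \left(9 - 15\right)} - 367000} = \sqrt{\frac{-499 + 15^{2}}{341 + \left(9 - 15\right)} - 367000} = \sqrt{\frac{-499 + 225}{341 - 6} - 367000} = \sqrt{\frac{1}{335} \left(-274\right) - 367000} = \sqrt{- \frac{274}{335} - 367000} = \sqrt{- \frac{122945274}{335}} = \frac{3 i \sqrt{4576296310}}{335}$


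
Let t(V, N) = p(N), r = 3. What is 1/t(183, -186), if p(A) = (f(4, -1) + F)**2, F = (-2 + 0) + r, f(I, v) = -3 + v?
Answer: 1/9 ≈ 0.11111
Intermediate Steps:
F = 1 (F = (-2 + 0) + 3 = -2 + 3 = 1)
p(A) = 9 (p(A) = ((-3 - 1) + 1)**2 = (-4 + 1)**2 = (-3)**2 = 9)
t(V, N) = 9
1/t(183, -186) = 1/9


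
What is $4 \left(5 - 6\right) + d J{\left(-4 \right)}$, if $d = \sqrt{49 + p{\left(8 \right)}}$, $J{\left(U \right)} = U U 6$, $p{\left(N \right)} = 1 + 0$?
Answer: $-4 + 480 \sqrt{2} \approx 674.82$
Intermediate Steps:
$p{\left(N \right)} = 1$
$J{\left(U \right)} = 6 U^{2}$ ($J{\left(U \right)} = U^{2} \cdot 6 = 6 U^{2}$)
$d = 5 \sqrt{2}$ ($d = \sqrt{49 + 1} = \sqrt{50} = 5 \sqrt{2} \approx 7.0711$)
$4 \left(5 - 6\right) + d J{\left(-4 \right)} = 4 \left(5 - 6\right) + 5 \sqrt{2} \cdot 6 \left(-4\right)^{2} = 4 \left(-1\right) + 5 \sqrt{2} \cdot 6 \cdot 16 = -4 + 5 \sqrt{2} \cdot 96 = -4 + 480 \sqrt{2}$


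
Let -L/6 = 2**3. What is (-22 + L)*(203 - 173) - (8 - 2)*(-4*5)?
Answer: -1980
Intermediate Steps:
L = -48 (L = -6*2**3 = -6*8 = -48)
(-22 + L)*(203 - 173) - (8 - 2)*(-4*5) = (-22 - 48)*(203 - 173) - (8 - 2)*(-4*5) = -70*30 - 6*(-20) = -2100 - 1*(-120) = -2100 + 120 = -1980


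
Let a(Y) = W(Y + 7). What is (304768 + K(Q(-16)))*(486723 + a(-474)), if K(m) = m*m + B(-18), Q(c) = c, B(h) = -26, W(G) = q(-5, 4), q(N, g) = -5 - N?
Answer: 148449541554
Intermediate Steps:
W(G) = 0 (W(G) = -5 - 1*(-5) = -5 + 5 = 0)
a(Y) = 0
K(m) = -26 + m² (K(m) = m*m - 26 = m² - 26 = -26 + m²)
(304768 + K(Q(-16)))*(486723 + a(-474)) = (304768 + (-26 + (-16)²))*(486723 + 0) = (304768 + (-26 + 256))*486723 = (304768 + 230)*486723 = 304998*486723 = 148449541554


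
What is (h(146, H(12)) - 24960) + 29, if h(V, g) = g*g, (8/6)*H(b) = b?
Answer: -24850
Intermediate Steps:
H(b) = 3*b/4
h(V, g) = g²
(h(146, H(12)) - 24960) + 29 = (((¾)*12)² - 24960) + 29 = (9² - 24960) + 29 = (81 - 24960) + 29 = -24879 + 29 = -24850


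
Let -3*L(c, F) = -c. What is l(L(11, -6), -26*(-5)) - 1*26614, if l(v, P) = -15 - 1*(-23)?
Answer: -26606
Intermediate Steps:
L(c, F) = c/3 (L(c, F) = -(-1)*c/3 = c/3)
l(v, P) = 8 (l(v, P) = -15 + 23 = 8)
l(L(11, -6), -26*(-5)) - 1*26614 = 8 - 1*26614 = 8 - 26614 = -26606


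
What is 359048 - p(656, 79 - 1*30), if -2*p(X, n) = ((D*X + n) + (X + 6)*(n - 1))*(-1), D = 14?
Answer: 677087/2 ≈ 3.3854e+5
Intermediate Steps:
p(X, n) = n/2 + 7*X + (-1 + n)*(6 + X)/2 (p(X, n) = -((14*X + n) + (X + 6)*(n - 1))*(-1)/2 = -((n + 14*X) + (6 + X)*(-1 + n))*(-1)/2 = -((n + 14*X) + (-1 + n)*(6 + X))*(-1)/2 = -(n + 14*X + (-1 + n)*(6 + X))*(-1)/2 = -(-n - 14*X - (-1 + n)*(6 + X))/2 = n/2 + 7*X + (-1 + n)*(6 + X)/2)
359048 - p(656, 79 - 1*30) = 359048 - (-3 + 7*(79 - 1*30)/2 + (13/2)*656 + (1/2)*656*(79 - 1*30)) = 359048 - (-3 + 7*(79 - 30)/2 + 4264 + (1/2)*656*(79 - 30)) = 359048 - (-3 + (7/2)*49 + 4264 + (1/2)*656*49) = 359048 - (-3 + 343/2 + 4264 + 16072) = 359048 - 1*41009/2 = 359048 - 41009/2 = 677087/2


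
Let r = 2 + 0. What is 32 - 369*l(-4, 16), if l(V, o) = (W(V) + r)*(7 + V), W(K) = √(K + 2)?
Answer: -2182 - 1107*I*√2 ≈ -2182.0 - 1565.5*I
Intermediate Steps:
W(K) = √(2 + K)
r = 2
l(V, o) = (2 + √(2 + V))*(7 + V) (l(V, o) = (√(2 + V) + 2)*(7 + V) = (2 + √(2 + V))*(7 + V))
32 - 369*l(-4, 16) = 32 - 369*(14 + 2*(-4) + 7*√(2 - 4) - 4*√(2 - 4)) = 32 - 369*(14 - 8 + 7*√(-2) - 4*I*√2) = 32 - 369*(14 - 8 + 7*(I*√2) - 4*I*√2) = 32 - 369*(14 - 8 + 7*I*√2 - 4*I*√2) = 32 - 369*(6 + 3*I*√2) = 32 + (-2214 - 1107*I*√2) = -2182 - 1107*I*√2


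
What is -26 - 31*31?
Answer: -987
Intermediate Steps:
-26 - 31*31 = -26 - 961 = -987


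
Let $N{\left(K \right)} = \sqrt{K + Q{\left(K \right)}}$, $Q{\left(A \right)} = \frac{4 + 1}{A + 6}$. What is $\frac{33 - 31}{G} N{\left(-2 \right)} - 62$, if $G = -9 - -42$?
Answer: $-62 + \frac{i \sqrt{3}}{33} \approx -62.0 + 0.052486 i$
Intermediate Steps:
$G = 33$ ($G = -9 + 42 = 33$)
$Q{\left(A \right)} = \frac{5}{6 + A}$
$N{\left(K \right)} = \sqrt{K + \frac{5}{6 + K}}$
$\frac{33 - 31}{G} N{\left(-2 \right)} - 62 = \frac{33 - 31}{33} \sqrt{\frac{5 - 2 \left(6 - 2\right)}{6 - 2}} - 62 = 2 \cdot \frac{1}{33} \sqrt{\frac{5 - 8}{4}} - 62 = \frac{2 \sqrt{\frac{5 - 8}{4}}}{33} - 62 = \frac{2 \sqrt{\frac{1}{4} \left(-3\right)}}{33} - 62 = \frac{2 \sqrt{- \frac{3}{4}}}{33} - 62 = \frac{2 \frac{i \sqrt{3}}{2}}{33} - 62 = \frac{i \sqrt{3}}{33} - 62 = -62 + \frac{i \sqrt{3}}{33}$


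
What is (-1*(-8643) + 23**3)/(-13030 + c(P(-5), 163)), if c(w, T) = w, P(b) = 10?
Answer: -2081/1302 ≈ -1.5983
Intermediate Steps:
(-1*(-8643) + 23**3)/(-13030 + c(P(-5), 163)) = (-1*(-8643) + 23**3)/(-13030 + 10) = (8643 + 12167)/(-13020) = 20810*(-1/13020) = -2081/1302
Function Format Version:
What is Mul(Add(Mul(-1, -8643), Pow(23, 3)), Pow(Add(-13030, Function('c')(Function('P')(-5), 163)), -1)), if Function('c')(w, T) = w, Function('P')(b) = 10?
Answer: Rational(-2081, 1302) ≈ -1.5983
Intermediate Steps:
Mul(Add(Mul(-1, -8643), Pow(23, 3)), Pow(Add(-13030, Function('c')(Function('P')(-5), 163)), -1)) = Mul(Add(Mul(-1, -8643), Pow(23, 3)), Pow(Add(-13030, 10), -1)) = Mul(Add(8643, 12167), Pow(-13020, -1)) = Mul(20810, Rational(-1, 13020)) = Rational(-2081, 1302)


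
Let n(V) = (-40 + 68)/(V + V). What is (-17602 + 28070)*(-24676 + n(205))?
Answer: -52953068888/205 ≈ -2.5831e+8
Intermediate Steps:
n(V) = 14/V (n(V) = 28/((2*V)) = 28*(1/(2*V)) = 14/V)
(-17602 + 28070)*(-24676 + n(205)) = (-17602 + 28070)*(-24676 + 14/205) = 10468*(-24676 + 14*(1/205)) = 10468*(-24676 + 14/205) = 10468*(-5058566/205) = -52953068888/205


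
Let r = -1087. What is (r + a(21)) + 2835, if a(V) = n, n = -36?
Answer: 1712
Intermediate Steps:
a(V) = -36
(r + a(21)) + 2835 = (-1087 - 36) + 2835 = -1123 + 2835 = 1712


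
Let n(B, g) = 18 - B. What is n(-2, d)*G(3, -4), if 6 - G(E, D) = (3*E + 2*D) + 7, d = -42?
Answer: -40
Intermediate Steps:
G(E, D) = -1 - 3*E - 2*D (G(E, D) = 6 - ((3*E + 2*D) + 7) = 6 - ((2*D + 3*E) + 7) = 6 - (7 + 2*D + 3*E) = 6 + (-7 - 3*E - 2*D) = -1 - 3*E - 2*D)
n(-2, d)*G(3, -4) = (18 - 1*(-2))*(-1 - 3*3 - 2*(-4)) = (18 + 2)*(-1 - 9 + 8) = 20*(-2) = -40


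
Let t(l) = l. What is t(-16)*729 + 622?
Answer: -11042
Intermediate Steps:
t(-16)*729 + 622 = -16*729 + 622 = -11664 + 622 = -11042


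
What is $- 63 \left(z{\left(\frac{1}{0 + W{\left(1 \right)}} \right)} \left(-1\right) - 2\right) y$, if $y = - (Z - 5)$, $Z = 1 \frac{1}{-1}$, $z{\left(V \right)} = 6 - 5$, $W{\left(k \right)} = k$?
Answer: $1134$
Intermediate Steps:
$z{\left(V \right)} = 1$
$Z = -1$ ($Z = 1 \left(-1\right) = -1$)
$y = 6$ ($y = - (-1 - 5) = \left(-1\right) \left(-6\right) = 6$)
$- 63 \left(z{\left(\frac{1}{0 + W{\left(1 \right)}} \right)} \left(-1\right) - 2\right) y = - 63 \left(1 \left(-1\right) - 2\right) 6 = - 63 \left(-1 - 2\right) 6 = \left(-63\right) \left(-3\right) 6 = 189 \cdot 6 = 1134$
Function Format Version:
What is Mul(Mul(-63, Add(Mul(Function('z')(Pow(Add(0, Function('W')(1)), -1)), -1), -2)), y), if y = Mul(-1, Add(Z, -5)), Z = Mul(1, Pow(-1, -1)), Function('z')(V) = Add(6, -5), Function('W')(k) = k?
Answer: 1134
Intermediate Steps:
Function('z')(V) = 1
Z = -1 (Z = Mul(1, -1) = -1)
y = 6 (y = Mul(-1, Add(-1, -5)) = Mul(-1, -6) = 6)
Mul(Mul(-63, Add(Mul(Function('z')(Pow(Add(0, Function('W')(1)), -1)), -1), -2)), y) = Mul(Mul(-63, Add(Mul(1, -1), -2)), 6) = Mul(Mul(-63, Add(-1, -2)), 6) = Mul(Mul(-63, -3), 6) = Mul(189, 6) = 1134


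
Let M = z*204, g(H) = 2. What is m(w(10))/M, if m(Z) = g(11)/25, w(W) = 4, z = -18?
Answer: -1/45900 ≈ -2.1786e-5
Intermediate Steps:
M = -3672 (M = -18*204 = -3672)
m(Z) = 2/25
m(w(10))/M = (2/25)/(-3672) = (2/25)*(-1/3672) = -1/45900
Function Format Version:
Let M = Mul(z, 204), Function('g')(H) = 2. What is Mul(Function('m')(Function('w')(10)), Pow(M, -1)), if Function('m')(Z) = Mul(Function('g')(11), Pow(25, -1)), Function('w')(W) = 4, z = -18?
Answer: Rational(-1, 45900) ≈ -2.1786e-5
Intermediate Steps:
M = -3672 (M = Mul(-18, 204) = -3672)
Function('m')(Z) = Rational(2, 25) (Function('m')(Z) = Mul(2, Pow(25, -1)) = Mul(2, Rational(1, 25)) = Rational(2, 25))
Mul(Function('m')(Function('w')(10)), Pow(M, -1)) = Mul(Rational(2, 25), Pow(-3672, -1)) = Mul(Rational(2, 25), Rational(-1, 3672)) = Rational(-1, 45900)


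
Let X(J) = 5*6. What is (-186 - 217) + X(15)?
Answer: -373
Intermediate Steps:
X(J) = 30
(-186 - 217) + X(15) = (-186 - 217) + 30 = -403 + 30 = -373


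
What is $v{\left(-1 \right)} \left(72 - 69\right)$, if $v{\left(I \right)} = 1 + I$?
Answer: $0$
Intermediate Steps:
$v{\left(-1 \right)} \left(72 - 69\right) = \left(1 - 1\right) \left(72 - 69\right) = 0 \cdot 3 = 0$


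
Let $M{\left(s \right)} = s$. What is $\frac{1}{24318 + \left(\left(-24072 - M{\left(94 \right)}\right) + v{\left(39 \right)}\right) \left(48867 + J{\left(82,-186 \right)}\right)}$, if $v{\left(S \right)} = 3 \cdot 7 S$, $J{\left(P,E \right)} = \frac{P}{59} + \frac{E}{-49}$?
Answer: $- \frac{2891}{3298615396345} \approx -8.7643 \cdot 10^{-10}$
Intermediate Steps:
$J{\left(P,E \right)} = - \frac{E}{49} + \frac{P}{59}$ ($J{\left(P,E \right)} = P \frac{1}{59} + E \left(- \frac{1}{49}\right) = \frac{P}{59} - \frac{E}{49} = - \frac{E}{49} + \frac{P}{59}$)
$v{\left(S \right)} = 21 S$
$\frac{1}{24318 + \left(\left(-24072 - M{\left(94 \right)}\right) + v{\left(39 \right)}\right) \left(48867 + J{\left(82,-186 \right)}\right)} = \frac{1}{24318 + \left(\left(-24072 - 94\right) + 21 \cdot 39\right) \left(48867 + \left(\left(- \frac{1}{49}\right) \left(-186\right) + \frac{1}{59} \cdot 82\right)\right)} = \frac{1}{24318 + \left(\left(-24072 - 94\right) + 819\right) \left(48867 + \left(\frac{186}{49} + \frac{82}{59}\right)\right)} = \frac{1}{24318 + \left(-24166 + 819\right) \left(48867 + \frac{14992}{2891}\right)} = \frac{1}{24318 - \frac{3298685699683}{2891}} = \frac{1}{- \frac{3298615396345}{2891}} = - \frac{2891}{3298615396345}$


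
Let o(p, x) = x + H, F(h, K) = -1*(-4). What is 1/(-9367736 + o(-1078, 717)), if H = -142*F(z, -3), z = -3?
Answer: -1/9367587 ≈ -1.0675e-7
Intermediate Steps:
F(h, K) = 4
H = -568 (H = -142*4 = -568)
o(p, x) = -568 + x (o(p, x) = x - 568 = -568 + x)
1/(-9367736 + o(-1078, 717)) = 1/(-9367736 + (-568 + 717)) = 1/(-9367736 + 149) = 1/(-9367587) = -1/9367587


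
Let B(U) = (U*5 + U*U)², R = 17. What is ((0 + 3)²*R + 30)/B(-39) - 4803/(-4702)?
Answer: 1407643349/1377902292 ≈ 1.0216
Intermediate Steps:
B(U) = (U² + 5*U)² (B(U) = (5*U + U²)² = (U² + 5*U)²)
((0 + 3)²*R + 30)/B(-39) - 4803/(-4702) = ((0 + 3)²*17 + 30)/(((-39)²*(5 - 39)²)) - 4803/(-4702) = (3²*17 + 30)/((1521*(-34)²)) - 4803*(-1/4702) = (9*17 + 30)/((1521*1156)) + 4803/4702 = (153 + 30)/1758276 + 4803/4702 = 183*(1/1758276) + 4803/4702 = 61/586092 + 4803/4702 = 1407643349/1377902292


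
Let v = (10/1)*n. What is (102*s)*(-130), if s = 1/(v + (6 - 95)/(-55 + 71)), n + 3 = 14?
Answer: -70720/557 ≈ -126.97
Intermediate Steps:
n = 11 (n = -3 + 14 = 11)
v = 110 (v = (10/1)*11 = (10*1)*11 = 10*11 = 110)
s = 16/1671 (s = 1/(110 + (6 - 95)/(-55 + 71)) = 1/(110 - 89/16) = 1/(1671/16) = 16/1671 ≈ 0.0095751)
(102*s)*(-130) = (102*(16/1671))*(-130) = (544/557)*(-130) = -70720/557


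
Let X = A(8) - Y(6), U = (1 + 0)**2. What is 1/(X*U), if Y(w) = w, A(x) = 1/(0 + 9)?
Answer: -9/53 ≈ -0.16981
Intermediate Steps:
A(x) = 1/9
U = 1 (U = 1**2 = 1)
X = -53/9 (X = 1/9 - 1*6 = 1/9 - 6 = -53/9 ≈ -5.8889)
1/(X*U) = 1/(-53/9*1) = 1/(-53/9) = -9/53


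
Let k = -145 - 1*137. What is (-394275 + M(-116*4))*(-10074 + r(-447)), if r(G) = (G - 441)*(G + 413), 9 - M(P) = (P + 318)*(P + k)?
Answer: -10123015476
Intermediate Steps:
k = -282 (k = -145 - 137 = -282)
M(P) = 9 - (-282 + P)*(318 + P) (M(P) = 9 - (P + 318)*(P - 282) = 9 - (318 + P)*(-282 + P) = 9 - (-282 + P)*(318 + P))
r(G) = (-441 + G)*(413 + G)
(-394275 + M(-116*4))*(-10074 + r(-447)) = (-394275 + (89685 - (-116*4)**2 - (-4176)*4))*(-10074 + (-182133 + (-447)**2 - 28*(-447))) = (-394275 + (89685 - 1*(-464)**2 - 36*(-464)))*(-10074 + (-182133 + 199809 + 12516)) = (-394275 + (89685 - 1*215296 + 16704))*(-10074 + 30192) = (-394275 + (89685 - 215296 + 16704))*20118 = (-394275 - 108907)*20118 = -503182*20118 = -10123015476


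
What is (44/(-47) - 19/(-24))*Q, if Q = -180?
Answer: 2445/94 ≈ 26.011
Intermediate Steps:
(44/(-47) - 19/(-24))*Q = (44/(-47) - 19/(-24))*(-180) = (44*(-1/47) - 19*(-1/24))*(-180) = (-44/47 + 19/24)*(-180) = -163/1128*(-180) = 2445/94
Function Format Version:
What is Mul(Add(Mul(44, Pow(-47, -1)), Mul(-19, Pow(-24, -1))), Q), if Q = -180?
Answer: Rational(2445, 94) ≈ 26.011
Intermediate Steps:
Mul(Add(Mul(44, Pow(-47, -1)), Mul(-19, Pow(-24, -1))), Q) = Mul(Add(Mul(44, Pow(-47, -1)), Mul(-19, Pow(-24, -1))), -180) = Mul(Add(Mul(44, Rational(-1, 47)), Mul(-19, Rational(-1, 24))), -180) = Mul(Add(Rational(-44, 47), Rational(19, 24)), -180) = Mul(Rational(-163, 1128), -180) = Rational(2445, 94)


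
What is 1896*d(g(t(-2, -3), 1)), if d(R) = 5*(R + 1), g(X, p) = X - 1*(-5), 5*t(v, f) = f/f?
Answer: 58776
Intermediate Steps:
t(v, f) = ⅕ (t(v, f) = (f/f)/5 = (⅕)*1 = ⅕)
g(X, p) = 5 + X (g(X, p) = X + 5 = 5 + X)
d(R) = 5 + 5*R (d(R) = 5*(1 + R) = 5 + 5*R)
1896*d(g(t(-2, -3), 1)) = 1896*(5 + 5*(5 + ⅕)) = 1896*(5 + 5*(26/5)) = 1896*(5 + 26) = 1896*31 = 58776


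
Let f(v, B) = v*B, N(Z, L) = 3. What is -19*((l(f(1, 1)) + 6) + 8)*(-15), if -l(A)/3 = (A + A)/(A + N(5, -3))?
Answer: 7125/2 ≈ 3562.5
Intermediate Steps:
f(v, B) = B*v
l(A) = -6*A/(3 + A) (l(A) = -3*(A + A)/(A + 3) = -3*2*A/(3 + A) = -6*A/(3 + A))
-19*((l(f(1, 1)) + 6) + 8)*(-15) = -19*((-6*1*1/(3 + 1*1) + 6) + 8)*(-15) = -19*((-6*1/(3 + 1) + 6) + 8)*(-15) = -19*((-6*1/4 + 6) + 8)*(-15) = -19*((-6*1*¼ + 6) + 8)*(-15) = -19*((-3/2 + 6) + 8)*(-15) = -19*(9/2 + 8)*(-15) = -19*25/2*(-15) = -475/2*(-15) = 7125/2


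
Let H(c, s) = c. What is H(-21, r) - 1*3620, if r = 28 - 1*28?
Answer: -3641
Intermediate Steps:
r = 0 (r = 28 - 28 = 0)
H(-21, r) - 1*3620 = -21 - 1*3620 = -21 - 3620 = -3641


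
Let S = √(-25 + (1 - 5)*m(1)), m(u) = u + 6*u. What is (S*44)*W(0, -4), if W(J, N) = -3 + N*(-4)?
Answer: 572*I*√53 ≈ 4164.2*I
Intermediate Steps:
m(u) = 7*u
W(J, N) = -3 - 4*N
S = I*√53 (S = √(-25 + (1 - 5)*(7*1)) = √(-25 - 4*7) = √(-25 - 28) = √(-53) = I*√53 ≈ 7.2801*I)
(S*44)*W(0, -4) = ((I*√53)*44)*(-3 - 4*(-4)) = (44*I*√53)*(-3 + 16) = (44*I*√53)*13 = 572*I*√53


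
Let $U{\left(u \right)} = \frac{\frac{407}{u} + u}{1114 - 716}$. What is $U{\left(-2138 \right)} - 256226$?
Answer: $- \frac{218033424275}{850924} \approx -2.5623 \cdot 10^{5}$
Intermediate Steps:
$U{\left(u \right)} = \frac{u}{398} + \frac{407}{398 u}$ ($U{\left(u \right)} = \frac{u + \frac{407}{u}}{398} = \left(u + \frac{407}{u}\right) \frac{1}{398} = \frac{u}{398} + \frac{407}{398 u}$)
$U{\left(-2138 \right)} - 256226 = \frac{407 + \left(-2138\right)^{2}}{398 \left(-2138\right)} - 256226 = \frac{1}{398} \left(- \frac{1}{2138}\right) \left(407 + 4571044\right) - 256226 = \frac{1}{398} \left(- \frac{1}{2138}\right) 4571451 - 256226 = - \frac{4571451}{850924} - 256226 = - \frac{218033424275}{850924}$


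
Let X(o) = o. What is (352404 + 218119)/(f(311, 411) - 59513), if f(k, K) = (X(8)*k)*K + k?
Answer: 570523/963366 ≈ 0.59222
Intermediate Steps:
f(k, K) = k + 8*K*k (f(k, K) = (8*k)*K + k = 8*K*k + k = k + 8*K*k)
(352404 + 218119)/(f(311, 411) - 59513) = (352404 + 218119)/(311*(1 + 8*411) - 59513) = 570523/(311*(1 + 3288) - 59513) = 570523/(311*3289 - 59513) = 570523/(1022879 - 59513) = 570523/963366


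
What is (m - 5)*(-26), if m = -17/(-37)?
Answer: 4368/37 ≈ 118.05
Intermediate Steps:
m = 17/37 (m = -17*(-1/37) = 17/37 ≈ 0.45946)
(m - 5)*(-26) = (17/37 - 5)*(-26) = -168/37*(-26) = 4368/37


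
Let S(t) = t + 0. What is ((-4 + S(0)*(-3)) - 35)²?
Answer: 1521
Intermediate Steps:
S(t) = t
((-4 + S(0)*(-3)) - 35)² = ((-4 + 0*(-3)) - 35)² = ((-4 + 0) - 35)² = (-4 - 35)² = (-39)² = 1521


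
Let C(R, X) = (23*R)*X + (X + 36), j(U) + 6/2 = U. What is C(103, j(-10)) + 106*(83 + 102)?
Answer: -11164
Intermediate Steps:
j(U) = -3 + U
C(R, X) = 36 + X + 23*R*X (C(R, X) = 23*R*X + (36 + X) = 36 + X + 23*R*X)
C(103, j(-10)) + 106*(83 + 102) = (36 + (-3 - 10) + 23*103*(-3 - 10)) + 106*(83 + 102) = (36 - 13 + 23*103*(-13)) + 106*185 = (36 - 13 - 30797) + 19610 = -30774 + 19610 = -11164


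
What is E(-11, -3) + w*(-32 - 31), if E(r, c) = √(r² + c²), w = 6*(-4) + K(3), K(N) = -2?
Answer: 1638 + √130 ≈ 1649.4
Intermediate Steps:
w = -26 (w = 6*(-4) - 2 = -24 - 2 = -26)
E(r, c) = √(c² + r²)
E(-11, -3) + w*(-32 - 31) = √((-3)² + (-11)²) - 26*(-32 - 31) = √(9 + 121) - 26*(-63) = √130 + 1638 = 1638 + √130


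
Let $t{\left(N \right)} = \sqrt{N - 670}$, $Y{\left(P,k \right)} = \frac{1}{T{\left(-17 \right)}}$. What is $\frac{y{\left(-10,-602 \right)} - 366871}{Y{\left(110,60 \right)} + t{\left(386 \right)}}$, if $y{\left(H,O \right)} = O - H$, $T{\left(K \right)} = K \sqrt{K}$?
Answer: $\frac{106196807 i}{\sqrt{17} + 578 \sqrt{71}} \approx 21786.0 i$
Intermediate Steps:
$T{\left(K \right)} = K^{\frac{3}{2}}$
$Y{\left(P,k \right)} = \frac{i \sqrt{17}}{289}$ ($Y{\left(P,k \right)} = \frac{1}{\left(-17\right)^{\frac{3}{2}}} = \frac{1}{\left(-17\right) i \sqrt{17}} = \frac{i \sqrt{17}}{289}$)
$t{\left(N \right)} = \sqrt{-670 + N}$
$\frac{y{\left(-10,-602 \right)} - 366871}{Y{\left(110,60 \right)} + t{\left(386 \right)}} = \frac{\left(-602 - -10\right) - 366871}{\frac{i \sqrt{17}}{289} + \sqrt{-670 + 386}} = \frac{\left(-602 + 10\right) - 366871}{\frac{i \sqrt{17}}{289} + \sqrt{-284}} = \frac{-592 - 366871}{\frac{i \sqrt{17}}{289} + 2 i \sqrt{71}} = - \frac{367463}{2 i \sqrt{71} + \frac{i \sqrt{17}}{289}}$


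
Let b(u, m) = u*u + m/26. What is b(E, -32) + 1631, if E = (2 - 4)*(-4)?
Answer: 22019/13 ≈ 1693.8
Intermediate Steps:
E = 8 (E = -2*(-4) = 8)
b(u, m) = u² + m/26
b(E, -32) + 1631 = (8² + (1/26)*(-32)) + 1631 = (64 - 16/13) + 1631 = 816/13 + 1631 = 22019/13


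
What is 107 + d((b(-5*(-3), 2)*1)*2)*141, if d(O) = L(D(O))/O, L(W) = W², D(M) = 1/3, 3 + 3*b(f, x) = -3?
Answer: 1237/12 ≈ 103.08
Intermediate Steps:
b(f, x) = -2 (b(f, x) = -1 + (⅓)*(-3) = -1 - 1 = -2)
D(M) = ⅓
d(O) = 1/(9*O) (d(O) = (⅓)²/O = 1/(9*O))
107 + d((b(-5*(-3), 2)*1)*2)*141 = 107 + (1/(9*((-2*1*2))))*141 = 107 + (1/(9*((-2*2))))*141 = 107 + ((⅑)/(-4))*141 = 107 + ((⅑)*(-¼))*141 = 107 - 1/36*141 = 107 - 47/12 = 1237/12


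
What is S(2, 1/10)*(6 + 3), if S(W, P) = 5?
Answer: 45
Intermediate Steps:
S(2, 1/10)*(6 + 3) = 5*(6 + 3) = 5*9 = 45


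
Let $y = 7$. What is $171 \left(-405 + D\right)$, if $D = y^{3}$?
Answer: $-10602$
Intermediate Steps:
$D = 343$ ($D = 7^{3} = 343$)
$171 \left(-405 + D\right) = 171 \left(-405 + 343\right) = 171 \left(-62\right) = -10602$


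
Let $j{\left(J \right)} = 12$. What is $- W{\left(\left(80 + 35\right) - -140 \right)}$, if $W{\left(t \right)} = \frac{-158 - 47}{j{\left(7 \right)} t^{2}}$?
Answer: $\frac{41}{156060} \approx 0.00026272$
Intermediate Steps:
$W{\left(t \right)} = - \frac{205}{12 t^{2}}$ ($W{\left(t \right)} = \frac{-158 - 47}{12 t^{2}} = - 205 \frac{1}{12 t^{2}} = - \frac{205}{12 t^{2}}$)
$- W{\left(\left(80 + 35\right) - -140 \right)} = - \frac{-205}{12 \left(\left(80 + 35\right) - -140\right)^{2}} = - \frac{-205}{12 \left(115 + 140\right)^{2}} = - \frac{-205}{12 \cdot 65025} = \left(-1\right) \left(- \frac{41}{156060}\right) = \frac{41}{156060}$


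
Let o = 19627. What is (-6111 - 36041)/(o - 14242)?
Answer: -42152/5385 ≈ -7.8277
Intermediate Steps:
(-6111 - 36041)/(o - 14242) = (-6111 - 36041)/(19627 - 14242) = -42152/5385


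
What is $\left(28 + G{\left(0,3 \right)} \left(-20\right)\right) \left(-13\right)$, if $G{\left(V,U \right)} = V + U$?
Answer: $416$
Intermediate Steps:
$G{\left(V,U \right)} = U + V$
$\left(28 + G{\left(0,3 \right)} \left(-20\right)\right) \left(-13\right) = \left(28 + \left(3 + 0\right) \left(-20\right)\right) \left(-13\right) = \left(28 + 3 \left(-20\right)\right) \left(-13\right) = \left(28 - 60\right) \left(-13\right) = \left(-32\right) \left(-13\right) = 416$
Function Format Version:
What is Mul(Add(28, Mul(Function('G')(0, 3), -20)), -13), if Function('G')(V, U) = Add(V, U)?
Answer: 416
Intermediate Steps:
Function('G')(V, U) = Add(U, V)
Mul(Add(28, Mul(Function('G')(0, 3), -20)), -13) = Mul(Add(28, Mul(Add(3, 0), -20)), -13) = Mul(Add(28, Mul(3, -20)), -13) = Mul(Add(28, -60), -13) = Mul(-32, -13) = 416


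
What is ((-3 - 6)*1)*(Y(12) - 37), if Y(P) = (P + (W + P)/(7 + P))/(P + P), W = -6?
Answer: 24957/76 ≈ 328.38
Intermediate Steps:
Y(P) = (P + (-6 + P)/(7 + P))/(2*P) (Y(P) = (P + (-6 + P)/(7 + P))/(P + P) = (P + (-6 + P)/(7 + P))/((2*P)) = (P + (-6 + P)/(7 + P))*(1/(2*P)) = (P + (-6 + P)/(7 + P))/(2*P))
((-3 - 6)*1)*(Y(12) - 37) = ((-3 - 6)*1)*((1/2)*(-6 + 12**2 + 8*12)/(12*(7 + 12)) - 37) = (-9*1)*((1/2)*(1/12)*(-6 + 144 + 96)/19 - 37) = -9*((1/2)*(1/12)*(1/19)*234 - 37) = -9*(39/76 - 37) = -9*(-2773/76) = 24957/76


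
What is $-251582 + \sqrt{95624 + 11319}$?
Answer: $-251582 + \sqrt{106943} \approx -2.5126 \cdot 10^{5}$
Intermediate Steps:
$-251582 + \sqrt{95624 + 11319} = -251582 + \sqrt{106943}$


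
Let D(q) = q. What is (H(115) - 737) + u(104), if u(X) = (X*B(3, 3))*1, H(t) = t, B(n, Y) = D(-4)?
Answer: -1038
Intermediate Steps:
B(n, Y) = -4
u(X) = -4*X (u(X) = (X*(-4))*1 = -4*X*1 = -4*X)
(H(115) - 737) + u(104) = (115 - 737) - 4*104 = -622 - 416 = -1038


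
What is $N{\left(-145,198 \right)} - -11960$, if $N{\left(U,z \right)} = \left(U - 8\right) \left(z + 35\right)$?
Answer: $-23689$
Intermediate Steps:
$N{\left(U,z \right)} = \left(-8 + U\right) \left(35 + z\right)$
$N{\left(-145,198 \right)} - -11960 = \left(-280 - 1584 + 35 \left(-145\right) - 28710\right) - -11960 = \left(-280 - 1584 - 5075 - 28710\right) + 11960 = -35649 + 11960 = -23689$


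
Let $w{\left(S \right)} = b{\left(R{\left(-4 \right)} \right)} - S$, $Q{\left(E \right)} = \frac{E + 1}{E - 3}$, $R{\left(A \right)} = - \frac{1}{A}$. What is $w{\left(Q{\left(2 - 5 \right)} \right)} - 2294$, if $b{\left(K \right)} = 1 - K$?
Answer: $- \frac{27523}{12} \approx -2293.6$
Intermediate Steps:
$Q{\left(E \right)} = \frac{1 + E}{-3 + E}$
$w{\left(S \right)} = \frac{3}{4} - S$ ($w{\left(S \right)} = \left(1 - - \frac{1}{-4}\right) - S = \left(1 - \left(-1\right) \left(- \frac{1}{4}\right)\right) - S = \left(1 - \frac{1}{4}\right) - S = \frac{3}{4} - S$)
$w{\left(Q{\left(2 - 5 \right)} \right)} - 2294 = \left(\frac{3}{4} - \frac{1 + \left(2 - 5\right)}{-3 + \left(2 - 5\right)}\right) - 2294 = \left(\frac{3}{4} - \frac{1 - 3}{-3 - 3}\right) - 2294 = \left(\frac{3}{4} - \frac{1}{-6} \left(-2\right)\right) - 2294 = \left(\frac{3}{4} - \left(- \frac{1}{6}\right) \left(-2\right)\right) - 2294 = \left(\frac{3}{4} - \frac{1}{3}\right) - 2294 = \frac{5}{12} - 2294 = - \frac{27523}{12}$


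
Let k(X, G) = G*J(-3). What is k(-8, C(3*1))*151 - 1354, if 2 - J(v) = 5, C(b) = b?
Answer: -2713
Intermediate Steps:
J(v) = -3 (J(v) = 2 - 1*5 = 2 - 5 = -3)
k(X, G) = -3*G (k(X, G) = G*(-3) = -3*G)
k(-8, C(3*1))*151 - 1354 = -9*151 - 1354 = -1359 - 1354 = -2713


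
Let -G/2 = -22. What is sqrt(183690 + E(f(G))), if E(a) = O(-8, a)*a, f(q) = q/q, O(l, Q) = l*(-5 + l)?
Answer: sqrt(183794) ≈ 428.71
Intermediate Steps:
G = 44 (G = -2*(-22) = 44)
f(q) = 1
E(a) = 104*a (E(a) = (-8*(-5 - 8))*a = (-8*(-13))*a = 104*a)
sqrt(183690 + E(f(G))) = sqrt(183690 + 104*1) = sqrt(183690 + 104) = sqrt(183794)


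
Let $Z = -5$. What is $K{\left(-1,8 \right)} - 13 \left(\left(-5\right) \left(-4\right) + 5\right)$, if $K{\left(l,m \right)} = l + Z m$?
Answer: $-366$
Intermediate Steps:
$K{\left(l,m \right)} = l - 5 m$
$K{\left(-1,8 \right)} - 13 \left(\left(-5\right) \left(-4\right) + 5\right) = \left(-1 - 40\right) - 13 \left(\left(-5\right) \left(-4\right) + 5\right) = \left(-1 - 40\right) - 13 \left(20 + 5\right) = -41 - 325 = -366$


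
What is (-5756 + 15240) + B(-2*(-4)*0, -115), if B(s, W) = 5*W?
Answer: 8909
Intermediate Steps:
(-5756 + 15240) + B(-2*(-4)*0, -115) = (-5756 + 15240) + 5*(-115) = 9484 - 575 = 8909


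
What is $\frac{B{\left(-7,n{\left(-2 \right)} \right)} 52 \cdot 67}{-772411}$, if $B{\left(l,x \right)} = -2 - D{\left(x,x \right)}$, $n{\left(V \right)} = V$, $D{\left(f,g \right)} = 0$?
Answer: $\frac{6968}{772411} \approx 0.0090211$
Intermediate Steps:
$B{\left(l,x \right)} = -2$ ($B{\left(l,x \right)} = -2 - 0 = -2 + 0 = -2$)
$\frac{B{\left(-7,n{\left(-2 \right)} \right)} 52 \cdot 67}{-772411} = \frac{\left(-2\right) 52 \cdot 67}{-772411} = \left(-104\right) 67 \left(- \frac{1}{772411}\right) = \left(-6968\right) \left(- \frac{1}{772411}\right) = \frac{6968}{772411}$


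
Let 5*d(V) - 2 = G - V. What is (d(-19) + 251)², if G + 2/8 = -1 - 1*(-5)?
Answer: 26204161/400 ≈ 65510.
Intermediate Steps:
G = 15/4 (G = -¼ + (-1 - 1*(-5)) = -¼ + (-1 + 5) = -¼ + 4 = 15/4 ≈ 3.7500)
d(V) = 23/20 - V/5 (d(V) = ⅖ + (15/4 - V)/5 = ⅖ + (¾ - V/5) = 23/20 - V/5)
(d(-19) + 251)² = ((23/20 - ⅕*(-19)) + 251)² = ((23/20 + 19/5) + 251)² = (99/20 + 251)² = (5119/20)² = 26204161/400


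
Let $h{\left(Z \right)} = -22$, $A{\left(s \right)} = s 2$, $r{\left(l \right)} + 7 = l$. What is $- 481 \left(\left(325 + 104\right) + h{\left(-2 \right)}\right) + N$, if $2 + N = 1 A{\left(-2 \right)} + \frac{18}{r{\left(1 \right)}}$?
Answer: $-195776$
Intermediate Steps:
$r{\left(l \right)} = -7 + l$
$A{\left(s \right)} = 2 s$
$N = -9$ ($N = -2 + \left(1 \cdot 2 \left(-2\right) + \frac{18}{-7 + 1}\right) = -2 + \left(1 \left(-4\right) + \frac{18}{-6}\right) = -2 + \left(-4 + 18 \left(- \frac{1}{6}\right)\right) = -2 - 7 = -9$)
$- 481 \left(\left(325 + 104\right) + h{\left(-2 \right)}\right) + N = - 481 \left(\left(325 + 104\right) - 22\right) - 9 = - 481 \left(429 - 22\right) - 9 = \left(-481\right) 407 - 9 = -195767 - 9 = -195776$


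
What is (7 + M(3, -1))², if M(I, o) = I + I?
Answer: 169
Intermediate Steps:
M(I, o) = 2*I
(7 + M(3, -1))² = (7 + 2*3)² = (7 + 6)² = 13² = 169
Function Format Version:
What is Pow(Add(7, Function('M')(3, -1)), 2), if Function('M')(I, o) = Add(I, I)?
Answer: 169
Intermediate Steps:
Function('M')(I, o) = Mul(2, I)
Pow(Add(7, Function('M')(3, -1)), 2) = Pow(Add(7, Mul(2, 3)), 2) = Pow(Add(7, 6), 2) = Pow(13, 2) = 169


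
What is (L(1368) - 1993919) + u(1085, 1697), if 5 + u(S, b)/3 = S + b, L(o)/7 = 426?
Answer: -1982606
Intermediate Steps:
L(o) = 2982 (L(o) = 7*426 = 2982)
u(S, b) = -15 + 3*S + 3*b (u(S, b) = -15 + 3*(S + b) = -15 + (3*S + 3*b) = -15 + 3*S + 3*b)
(L(1368) - 1993919) + u(1085, 1697) = (2982 - 1993919) + (-15 + 3*1085 + 3*1697) = -1990937 + (-15 + 3255 + 5091) = -1990937 + 8331 = -1982606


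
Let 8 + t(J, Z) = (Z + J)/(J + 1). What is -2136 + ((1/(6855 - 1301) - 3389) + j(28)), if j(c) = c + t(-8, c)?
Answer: -214134463/38878 ≈ -5507.9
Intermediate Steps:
t(J, Z) = -8 + (J + Z)/(1 + J) (t(J, Z) = -8 + (Z + J)/(J + 1) = -8 + (J + Z)/(1 + J))
j(c) = -48/7 + 6*c/7 (j(c) = c + (-8 + c - 7*(-8))/(1 - 8) = c + (-8 + c + 56)/(-7) = c - (48 + c)/7 = c + (-48/7 - c/7) = -48/7 + 6*c/7)
-2136 + ((1/(6855 - 1301) - 3389) + j(28)) = -2136 + ((1/(6855 - 1301) - 3389) + (-48/7 + (6/7)*28)) = -2136 + ((1/5554 - 3389) + (-48/7 + 24)) = -2136 + ((1/5554 - 3389) + 120/7) = -2136 + (-18822505/5554 + 120/7) = -2136 - 131091055/38878 = -214134463/38878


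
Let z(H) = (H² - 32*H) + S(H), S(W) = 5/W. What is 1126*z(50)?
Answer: 5067563/5 ≈ 1.0135e+6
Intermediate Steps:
z(H) = H² - 32*H + 5/H (z(H) = (H² - 32*H) + 5/H = H² - 32*H + 5/H)
1126*z(50) = 1126*((5 + 50²*(-32 + 50))/50) = 1126*((5 + 2500*18)/50) = 1126*((5 + 45000)/50) = 1126*((1/50)*45005) = 1126*(9001/10) = 5067563/5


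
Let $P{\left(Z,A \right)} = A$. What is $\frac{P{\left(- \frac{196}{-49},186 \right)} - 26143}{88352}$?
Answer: $- \frac{25957}{88352} \approx -0.29379$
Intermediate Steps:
$\frac{P{\left(- \frac{196}{-49},186 \right)} - 26143}{88352} = \frac{186 - 26143}{88352} = \left(-25957\right) \frac{1}{88352} = - \frac{25957}{88352}$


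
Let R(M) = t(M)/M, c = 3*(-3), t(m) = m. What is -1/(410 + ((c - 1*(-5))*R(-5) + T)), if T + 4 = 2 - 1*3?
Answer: -1/401 ≈ -0.0024938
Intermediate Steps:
c = -9
T = -5 (T = -4 + (2 - 1*3) = -4 + (2 - 3) = -4 - 1 = -5)
R(M) = 1 (R(M) = M/M = 1)
-1/(410 + ((c - 1*(-5))*R(-5) + T)) = -1/(410 + ((-9 - 1*(-5))*1 - 5)) = -1/(410 + ((-9 + 5)*1 - 5)) = -1/(410 + (-4*1 - 5)) = -1/(410 + (-4 - 5)) = -1/(410 - 9) = -1/401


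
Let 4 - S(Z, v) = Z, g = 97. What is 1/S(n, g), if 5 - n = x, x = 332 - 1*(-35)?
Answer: 1/366 ≈ 0.0027322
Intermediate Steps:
x = 367 (x = 332 + 35 = 367)
n = -362 (n = 5 - 1*367 = 5 - 367 = -362)
S(Z, v) = 4 - Z
1/S(n, g) = 1/(4 - 1*(-362)) = 1/(4 + 362) = 1/366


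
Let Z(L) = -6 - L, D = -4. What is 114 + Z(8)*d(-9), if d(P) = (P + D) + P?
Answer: 422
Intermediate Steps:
d(P) = -4 + 2*P (d(P) = (P - 4) + P = (-4 + P) + P = -4 + 2*P)
114 + Z(8)*d(-9) = 114 + (-6 - 1*8)*(-4 + 2*(-9)) = 114 + (-6 - 8)*(-4 - 18) = 114 - 14*(-22) = 114 + 308 = 422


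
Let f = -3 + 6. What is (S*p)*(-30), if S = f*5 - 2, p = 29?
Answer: -11310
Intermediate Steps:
f = 3
S = 13 (S = 3*5 - 2 = 15 - 2 = 13)
(S*p)*(-30) = (13*29)*(-30) = 377*(-30) = -11310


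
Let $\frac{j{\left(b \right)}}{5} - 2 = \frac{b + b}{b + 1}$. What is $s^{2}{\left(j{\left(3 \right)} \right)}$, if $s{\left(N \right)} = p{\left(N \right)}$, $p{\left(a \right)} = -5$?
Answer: $25$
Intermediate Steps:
$j{\left(b \right)} = 10 + \frac{10 b}{1 + b}$ ($j{\left(b \right)} = 10 + 5 \frac{b + b}{b + 1} = 10 + 5 \frac{2 b}{1 + b} = 10 + \frac{10 b}{1 + b}$)
$s{\left(N \right)} = -5$
$s^{2}{\left(j{\left(3 \right)} \right)} = \left(-5\right)^{2} = 25$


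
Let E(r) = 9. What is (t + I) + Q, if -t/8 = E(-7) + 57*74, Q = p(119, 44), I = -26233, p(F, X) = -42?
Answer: -60091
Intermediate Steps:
Q = -42
t = -33816 (t = -8*(9 + 57*74) = -8*(9 + 4218) = -8*4227 = -33816)
(t + I) + Q = (-33816 - 26233) - 42 = -60049 - 42 = -60091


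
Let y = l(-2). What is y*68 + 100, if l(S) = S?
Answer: -36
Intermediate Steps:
y = -2
y*68 + 100 = -2*68 + 100 = -136 + 100 = -36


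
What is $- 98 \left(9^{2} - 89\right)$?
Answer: $784$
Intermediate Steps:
$- 98 \left(9^{2} - 89\right) = - 98 \left(81 - 89\right) = \left(-98\right) \left(-8\right) = 784$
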